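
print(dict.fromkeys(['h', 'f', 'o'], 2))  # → {'h': 2, 'f': 2, 'o': 2}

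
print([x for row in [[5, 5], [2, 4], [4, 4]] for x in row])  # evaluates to [5, 5, 2, 4, 4, 4]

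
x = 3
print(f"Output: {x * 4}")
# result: Output: 12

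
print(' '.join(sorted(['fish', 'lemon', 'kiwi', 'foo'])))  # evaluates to fish foo kiwi lemon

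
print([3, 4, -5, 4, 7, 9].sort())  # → None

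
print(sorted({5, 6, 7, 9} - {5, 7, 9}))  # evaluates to [6]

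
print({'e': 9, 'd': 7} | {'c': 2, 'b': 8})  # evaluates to {'e': 9, 'd': 7, 'c': 2, 'b': 8}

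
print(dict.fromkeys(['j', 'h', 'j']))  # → {'j': None, 'h': None}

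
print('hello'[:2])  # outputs he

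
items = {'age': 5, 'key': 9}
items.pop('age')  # 5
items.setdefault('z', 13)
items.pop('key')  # 9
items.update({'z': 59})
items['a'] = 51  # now {'z': 59, 'a': 51}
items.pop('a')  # 51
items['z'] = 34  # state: {'z': 34}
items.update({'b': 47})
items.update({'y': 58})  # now {'z': 34, 'b': 47, 'y': 58}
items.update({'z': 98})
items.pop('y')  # 58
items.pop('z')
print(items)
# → {'b': 47}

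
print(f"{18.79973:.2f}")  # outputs 18.80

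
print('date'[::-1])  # etad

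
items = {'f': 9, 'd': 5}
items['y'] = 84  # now {'f': 9, 'd': 5, 'y': 84}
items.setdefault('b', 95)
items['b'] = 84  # {'f': 9, 'd': 5, 'y': 84, 'b': 84}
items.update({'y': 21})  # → {'f': 9, 'd': 5, 'y': 21, 'b': 84}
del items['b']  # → {'f': 9, 'd': 5, 'y': 21}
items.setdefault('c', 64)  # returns 64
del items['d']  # {'f': 9, 'y': 21, 'c': 64}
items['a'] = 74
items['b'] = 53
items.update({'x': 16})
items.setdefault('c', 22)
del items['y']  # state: {'f': 9, 'c': 64, 'a': 74, 'b': 53, 'x': 16}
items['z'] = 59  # {'f': 9, 'c': 64, 'a': 74, 'b': 53, 'x': 16, 'z': 59}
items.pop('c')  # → 64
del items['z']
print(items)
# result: {'f': 9, 'a': 74, 'b': 53, 'x': 16}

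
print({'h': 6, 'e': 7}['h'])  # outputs 6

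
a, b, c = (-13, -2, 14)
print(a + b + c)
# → -1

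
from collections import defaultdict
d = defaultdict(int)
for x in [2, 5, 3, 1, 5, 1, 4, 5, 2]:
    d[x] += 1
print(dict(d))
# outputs {2: 2, 5: 3, 3: 1, 1: 2, 4: 1}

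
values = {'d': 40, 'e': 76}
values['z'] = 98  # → {'d': 40, 'e': 76, 'z': 98}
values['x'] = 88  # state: {'d': 40, 'e': 76, 'z': 98, 'x': 88}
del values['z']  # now {'d': 40, 'e': 76, 'x': 88}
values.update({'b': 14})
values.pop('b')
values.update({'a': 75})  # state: {'d': 40, 'e': 76, 'x': 88, 'a': 75}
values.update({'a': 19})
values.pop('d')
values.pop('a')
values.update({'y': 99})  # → {'e': 76, 'x': 88, 'y': 99}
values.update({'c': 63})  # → {'e': 76, 'x': 88, 'y': 99, 'c': 63}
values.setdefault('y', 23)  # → 99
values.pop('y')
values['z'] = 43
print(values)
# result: {'e': 76, 'x': 88, 'c': 63, 'z': 43}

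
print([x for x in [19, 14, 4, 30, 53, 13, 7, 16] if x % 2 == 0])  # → [14, 4, 30, 16]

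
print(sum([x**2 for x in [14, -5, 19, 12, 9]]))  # 807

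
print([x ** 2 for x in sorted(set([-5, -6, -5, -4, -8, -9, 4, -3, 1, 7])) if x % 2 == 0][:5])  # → [64, 36, 16, 16]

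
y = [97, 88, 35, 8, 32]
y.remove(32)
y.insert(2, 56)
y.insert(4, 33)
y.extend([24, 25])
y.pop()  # 25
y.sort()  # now [8, 24, 33, 35, 56, 88, 97]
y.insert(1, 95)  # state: [8, 95, 24, 33, 35, 56, 88, 97]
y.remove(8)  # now [95, 24, 33, 35, 56, 88, 97]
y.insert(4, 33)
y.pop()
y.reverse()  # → [88, 56, 33, 35, 33, 24, 95]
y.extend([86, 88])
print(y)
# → [88, 56, 33, 35, 33, 24, 95, 86, 88]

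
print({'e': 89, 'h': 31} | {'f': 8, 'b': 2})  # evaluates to {'e': 89, 'h': 31, 'f': 8, 'b': 2}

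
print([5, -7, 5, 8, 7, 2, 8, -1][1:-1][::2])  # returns [-7, 8, 2]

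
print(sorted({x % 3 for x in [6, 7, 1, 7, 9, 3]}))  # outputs [0, 1]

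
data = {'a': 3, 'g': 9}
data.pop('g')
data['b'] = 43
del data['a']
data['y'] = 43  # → {'b': 43, 'y': 43}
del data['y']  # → {'b': 43}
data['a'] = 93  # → {'b': 43, 'a': 93}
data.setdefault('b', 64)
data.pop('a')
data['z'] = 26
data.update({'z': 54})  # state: {'b': 43, 'z': 54}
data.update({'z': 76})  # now {'b': 43, 'z': 76}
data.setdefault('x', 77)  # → 77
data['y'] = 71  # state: {'b': 43, 'z': 76, 'x': 77, 'y': 71}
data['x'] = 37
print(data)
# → {'b': 43, 'z': 76, 'x': 37, 'y': 71}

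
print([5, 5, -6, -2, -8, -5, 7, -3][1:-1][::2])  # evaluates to [5, -2, -5]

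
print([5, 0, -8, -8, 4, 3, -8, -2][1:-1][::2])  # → [0, -8, 3]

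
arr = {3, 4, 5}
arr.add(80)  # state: {3, 4, 5, 80}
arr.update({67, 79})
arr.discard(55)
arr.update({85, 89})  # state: {3, 4, 5, 67, 79, 80, 85, 89}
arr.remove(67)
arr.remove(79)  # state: {3, 4, 5, 80, 85, 89}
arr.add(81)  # {3, 4, 5, 80, 81, 85, 89}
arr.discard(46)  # {3, 4, 5, 80, 81, 85, 89}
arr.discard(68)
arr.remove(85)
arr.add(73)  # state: {3, 4, 5, 73, 80, 81, 89}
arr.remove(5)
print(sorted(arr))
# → [3, 4, 73, 80, 81, 89]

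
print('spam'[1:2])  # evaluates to p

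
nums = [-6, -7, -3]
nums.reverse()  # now [-3, -7, -6]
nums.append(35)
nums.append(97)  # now [-3, -7, -6, 35, 97]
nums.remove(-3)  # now [-7, -6, 35, 97]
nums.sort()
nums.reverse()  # [97, 35, -6, -7]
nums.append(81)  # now [97, 35, -6, -7, 81]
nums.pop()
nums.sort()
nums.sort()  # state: [-7, -6, 35, 97]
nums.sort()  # [-7, -6, 35, 97]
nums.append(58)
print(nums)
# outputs [-7, -6, 35, 97, 58]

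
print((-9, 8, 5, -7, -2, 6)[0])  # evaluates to -9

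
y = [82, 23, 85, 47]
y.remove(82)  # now [23, 85, 47]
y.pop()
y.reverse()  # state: [85, 23]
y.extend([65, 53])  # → [85, 23, 65, 53]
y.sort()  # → [23, 53, 65, 85]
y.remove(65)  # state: [23, 53, 85]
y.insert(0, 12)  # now [12, 23, 53, 85]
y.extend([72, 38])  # [12, 23, 53, 85, 72, 38]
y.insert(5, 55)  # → [12, 23, 53, 85, 72, 55, 38]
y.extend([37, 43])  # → [12, 23, 53, 85, 72, 55, 38, 37, 43]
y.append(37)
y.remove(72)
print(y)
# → [12, 23, 53, 85, 55, 38, 37, 43, 37]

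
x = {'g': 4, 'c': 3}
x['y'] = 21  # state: {'g': 4, 'c': 3, 'y': 21}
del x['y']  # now {'g': 4, 'c': 3}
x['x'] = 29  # {'g': 4, 'c': 3, 'x': 29}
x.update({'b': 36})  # {'g': 4, 'c': 3, 'x': 29, 'b': 36}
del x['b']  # {'g': 4, 'c': 3, 'x': 29}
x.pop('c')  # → 3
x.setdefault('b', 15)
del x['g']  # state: {'x': 29, 'b': 15}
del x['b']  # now {'x': 29}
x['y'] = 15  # {'x': 29, 'y': 15}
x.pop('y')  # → 15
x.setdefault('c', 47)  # 47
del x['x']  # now {'c': 47}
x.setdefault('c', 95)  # 47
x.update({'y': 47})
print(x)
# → {'c': 47, 'y': 47}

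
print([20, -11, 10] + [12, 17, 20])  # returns [20, -11, 10, 12, 17, 20]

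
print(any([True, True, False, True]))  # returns True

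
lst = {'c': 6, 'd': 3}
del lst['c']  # {'d': 3}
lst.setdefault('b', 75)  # 75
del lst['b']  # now {'d': 3}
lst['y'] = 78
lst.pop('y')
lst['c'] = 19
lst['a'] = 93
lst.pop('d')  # 3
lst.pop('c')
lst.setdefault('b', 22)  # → 22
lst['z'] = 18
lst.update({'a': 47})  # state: {'a': 47, 'b': 22, 'z': 18}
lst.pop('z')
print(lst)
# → {'a': 47, 'b': 22}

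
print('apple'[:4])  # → appl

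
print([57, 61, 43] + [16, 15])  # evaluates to [57, 61, 43, 16, 15]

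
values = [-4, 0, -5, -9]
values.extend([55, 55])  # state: [-4, 0, -5, -9, 55, 55]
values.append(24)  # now [-4, 0, -5, -9, 55, 55, 24]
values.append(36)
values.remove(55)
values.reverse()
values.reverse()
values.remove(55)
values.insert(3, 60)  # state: [-4, 0, -5, 60, -9, 24, 36]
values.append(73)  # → [-4, 0, -5, 60, -9, 24, 36, 73]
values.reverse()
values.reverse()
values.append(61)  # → [-4, 0, -5, 60, -9, 24, 36, 73, 61]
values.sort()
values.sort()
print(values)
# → [-9, -5, -4, 0, 24, 36, 60, 61, 73]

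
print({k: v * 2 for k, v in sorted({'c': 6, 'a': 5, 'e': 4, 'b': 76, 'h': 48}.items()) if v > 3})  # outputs {'a': 10, 'b': 152, 'c': 12, 'e': 8, 'h': 96}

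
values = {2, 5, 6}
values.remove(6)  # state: {2, 5}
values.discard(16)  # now {2, 5}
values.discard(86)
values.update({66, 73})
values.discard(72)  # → {2, 5, 66, 73}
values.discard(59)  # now {2, 5, 66, 73}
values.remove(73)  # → {2, 5, 66}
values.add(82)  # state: {2, 5, 66, 82}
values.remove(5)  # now {2, 66, 82}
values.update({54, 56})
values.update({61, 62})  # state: {2, 54, 56, 61, 62, 66, 82}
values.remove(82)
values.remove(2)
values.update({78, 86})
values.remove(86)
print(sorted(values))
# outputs [54, 56, 61, 62, 66, 78]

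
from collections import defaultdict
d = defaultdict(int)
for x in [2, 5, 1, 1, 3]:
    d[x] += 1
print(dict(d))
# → {2: 1, 5: 1, 1: 2, 3: 1}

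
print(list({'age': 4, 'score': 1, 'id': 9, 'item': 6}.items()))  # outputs [('age', 4), ('score', 1), ('id', 9), ('item', 6)]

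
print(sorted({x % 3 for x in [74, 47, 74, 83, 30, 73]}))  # [0, 1, 2]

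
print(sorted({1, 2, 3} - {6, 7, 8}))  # [1, 2, 3]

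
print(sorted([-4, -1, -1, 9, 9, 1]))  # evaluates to [-4, -1, -1, 1, 9, 9]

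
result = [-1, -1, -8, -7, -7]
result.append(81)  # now [-1, -1, -8, -7, -7, 81]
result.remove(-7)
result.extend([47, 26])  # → [-1, -1, -8, -7, 81, 47, 26]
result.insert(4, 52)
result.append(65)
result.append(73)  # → [-1, -1, -8, -7, 52, 81, 47, 26, 65, 73]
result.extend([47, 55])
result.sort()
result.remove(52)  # [-8, -7, -1, -1, 26, 47, 47, 55, 65, 73, 81]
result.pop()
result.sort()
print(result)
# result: [-8, -7, -1, -1, 26, 47, 47, 55, 65, 73]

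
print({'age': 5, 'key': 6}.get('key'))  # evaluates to 6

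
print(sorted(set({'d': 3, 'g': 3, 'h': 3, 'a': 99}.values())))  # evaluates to [3, 99]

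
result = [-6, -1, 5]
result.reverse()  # [5, -1, -6]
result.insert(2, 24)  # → [5, -1, 24, -6]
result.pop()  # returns -6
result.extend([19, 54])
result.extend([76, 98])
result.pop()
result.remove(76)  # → [5, -1, 24, 19, 54]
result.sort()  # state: [-1, 5, 19, 24, 54]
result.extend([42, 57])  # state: [-1, 5, 19, 24, 54, 42, 57]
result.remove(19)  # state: [-1, 5, 24, 54, 42, 57]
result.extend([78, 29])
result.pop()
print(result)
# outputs [-1, 5, 24, 54, 42, 57, 78]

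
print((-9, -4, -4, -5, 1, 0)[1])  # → -4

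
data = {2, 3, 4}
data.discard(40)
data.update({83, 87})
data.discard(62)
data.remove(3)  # {2, 4, 83, 87}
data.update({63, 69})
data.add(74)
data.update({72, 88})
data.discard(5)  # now {2, 4, 63, 69, 72, 74, 83, 87, 88}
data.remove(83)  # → {2, 4, 63, 69, 72, 74, 87, 88}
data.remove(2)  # {4, 63, 69, 72, 74, 87, 88}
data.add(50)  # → {4, 50, 63, 69, 72, 74, 87, 88}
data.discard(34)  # {4, 50, 63, 69, 72, 74, 87, 88}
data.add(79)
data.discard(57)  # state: {4, 50, 63, 69, 72, 74, 79, 87, 88}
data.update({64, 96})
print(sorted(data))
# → [4, 50, 63, 64, 69, 72, 74, 79, 87, 88, 96]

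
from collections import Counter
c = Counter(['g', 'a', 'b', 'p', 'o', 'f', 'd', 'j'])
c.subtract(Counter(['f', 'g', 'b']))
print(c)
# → Counter({'a': 1, 'p': 1, 'o': 1, 'd': 1, 'j': 1, 'g': 0, 'b': 0, 'f': 0})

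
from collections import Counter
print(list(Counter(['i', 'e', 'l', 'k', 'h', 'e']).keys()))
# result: ['i', 'e', 'l', 'k', 'h']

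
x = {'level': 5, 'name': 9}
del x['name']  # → {'level': 5}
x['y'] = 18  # {'level': 5, 'y': 18}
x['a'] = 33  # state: {'level': 5, 'y': 18, 'a': 33}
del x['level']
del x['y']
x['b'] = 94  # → {'a': 33, 'b': 94}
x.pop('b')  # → 94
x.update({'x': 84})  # {'a': 33, 'x': 84}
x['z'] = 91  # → {'a': 33, 'x': 84, 'z': 91}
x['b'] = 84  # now {'a': 33, 'x': 84, 'z': 91, 'b': 84}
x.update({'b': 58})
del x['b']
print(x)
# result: {'a': 33, 'x': 84, 'z': 91}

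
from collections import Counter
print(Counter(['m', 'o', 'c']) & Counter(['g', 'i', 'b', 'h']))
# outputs Counter()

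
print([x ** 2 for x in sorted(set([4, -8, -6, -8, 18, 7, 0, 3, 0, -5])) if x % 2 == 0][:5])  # [64, 36, 0, 16, 324]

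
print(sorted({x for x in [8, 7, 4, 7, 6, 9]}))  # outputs [4, 6, 7, 8, 9]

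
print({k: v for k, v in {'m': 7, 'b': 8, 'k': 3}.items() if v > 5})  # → {'m': 7, 'b': 8}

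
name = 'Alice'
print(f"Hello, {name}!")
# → Hello, Alice!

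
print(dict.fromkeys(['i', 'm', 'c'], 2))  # {'i': 2, 'm': 2, 'c': 2}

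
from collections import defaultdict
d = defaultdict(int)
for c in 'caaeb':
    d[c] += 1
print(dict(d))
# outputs {'c': 1, 'a': 2, 'e': 1, 'b': 1}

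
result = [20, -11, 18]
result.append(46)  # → [20, -11, 18, 46]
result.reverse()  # [46, 18, -11, 20]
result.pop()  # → 20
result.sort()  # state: [-11, 18, 46]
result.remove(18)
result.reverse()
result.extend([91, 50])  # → [46, -11, 91, 50]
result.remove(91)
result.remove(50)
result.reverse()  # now [-11, 46]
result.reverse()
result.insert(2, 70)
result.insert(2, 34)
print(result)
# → [46, -11, 34, 70]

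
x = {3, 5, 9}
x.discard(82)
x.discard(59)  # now {3, 5, 9}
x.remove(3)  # {5, 9}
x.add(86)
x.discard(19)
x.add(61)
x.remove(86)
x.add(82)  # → {5, 9, 61, 82}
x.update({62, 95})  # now {5, 9, 61, 62, 82, 95}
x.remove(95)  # {5, 9, 61, 62, 82}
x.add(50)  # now {5, 9, 50, 61, 62, 82}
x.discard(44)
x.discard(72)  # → {5, 9, 50, 61, 62, 82}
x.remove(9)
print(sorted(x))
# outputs [5, 50, 61, 62, 82]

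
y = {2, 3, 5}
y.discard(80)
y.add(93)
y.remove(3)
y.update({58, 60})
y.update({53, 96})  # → {2, 5, 53, 58, 60, 93, 96}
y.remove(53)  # {2, 5, 58, 60, 93, 96}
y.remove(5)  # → {2, 58, 60, 93, 96}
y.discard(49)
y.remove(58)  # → {2, 60, 93, 96}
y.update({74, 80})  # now {2, 60, 74, 80, 93, 96}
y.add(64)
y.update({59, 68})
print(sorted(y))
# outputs [2, 59, 60, 64, 68, 74, 80, 93, 96]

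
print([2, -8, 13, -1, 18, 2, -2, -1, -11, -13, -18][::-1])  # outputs [-18, -13, -11, -1, -2, 2, 18, -1, 13, -8, 2]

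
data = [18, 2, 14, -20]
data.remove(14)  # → [18, 2, -20]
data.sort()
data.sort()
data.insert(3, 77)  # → [-20, 2, 18, 77]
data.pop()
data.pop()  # 18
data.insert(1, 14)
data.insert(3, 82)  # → [-20, 14, 2, 82]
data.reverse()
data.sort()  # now [-20, 2, 14, 82]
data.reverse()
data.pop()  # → -20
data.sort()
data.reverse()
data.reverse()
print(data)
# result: [2, 14, 82]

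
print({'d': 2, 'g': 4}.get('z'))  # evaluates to None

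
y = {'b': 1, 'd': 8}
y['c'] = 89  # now {'b': 1, 'd': 8, 'c': 89}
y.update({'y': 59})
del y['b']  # {'d': 8, 'c': 89, 'y': 59}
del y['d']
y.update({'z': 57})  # {'c': 89, 'y': 59, 'z': 57}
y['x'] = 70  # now {'c': 89, 'y': 59, 'z': 57, 'x': 70}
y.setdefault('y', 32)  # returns 59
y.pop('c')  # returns 89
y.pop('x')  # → 70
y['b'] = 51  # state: {'y': 59, 'z': 57, 'b': 51}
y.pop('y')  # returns 59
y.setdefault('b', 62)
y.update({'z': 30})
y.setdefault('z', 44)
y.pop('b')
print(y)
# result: {'z': 30}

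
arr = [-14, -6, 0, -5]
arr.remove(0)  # [-14, -6, -5]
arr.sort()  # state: [-14, -6, -5]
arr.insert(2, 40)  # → [-14, -6, 40, -5]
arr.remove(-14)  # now [-6, 40, -5]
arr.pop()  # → -5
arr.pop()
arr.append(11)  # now [-6, 11]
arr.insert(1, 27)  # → [-6, 27, 11]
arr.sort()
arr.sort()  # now [-6, 11, 27]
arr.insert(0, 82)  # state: [82, -6, 11, 27]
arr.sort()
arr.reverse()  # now [82, 27, 11, -6]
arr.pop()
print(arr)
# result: [82, 27, 11]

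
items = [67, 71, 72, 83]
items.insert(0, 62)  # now [62, 67, 71, 72, 83]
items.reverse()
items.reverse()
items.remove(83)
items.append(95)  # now [62, 67, 71, 72, 95]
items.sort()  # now [62, 67, 71, 72, 95]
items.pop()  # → 95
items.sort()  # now [62, 67, 71, 72]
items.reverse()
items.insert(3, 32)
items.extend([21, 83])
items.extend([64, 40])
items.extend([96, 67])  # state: [72, 71, 67, 32, 62, 21, 83, 64, 40, 96, 67]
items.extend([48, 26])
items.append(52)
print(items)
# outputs [72, 71, 67, 32, 62, 21, 83, 64, 40, 96, 67, 48, 26, 52]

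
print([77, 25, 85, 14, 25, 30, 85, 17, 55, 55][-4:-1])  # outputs [85, 17, 55]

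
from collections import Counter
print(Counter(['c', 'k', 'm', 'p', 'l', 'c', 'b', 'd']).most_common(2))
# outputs [('c', 2), ('k', 1)]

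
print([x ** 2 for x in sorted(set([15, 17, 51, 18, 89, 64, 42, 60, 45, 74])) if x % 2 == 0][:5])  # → [324, 1764, 3600, 4096, 5476]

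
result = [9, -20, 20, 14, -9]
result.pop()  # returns -9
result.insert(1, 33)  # [9, 33, -20, 20, 14]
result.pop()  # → 14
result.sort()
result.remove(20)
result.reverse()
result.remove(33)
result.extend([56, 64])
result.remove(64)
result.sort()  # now [-20, 9, 56]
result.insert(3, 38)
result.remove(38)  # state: [-20, 9, 56]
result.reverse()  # [56, 9, -20]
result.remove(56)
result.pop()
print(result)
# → [9]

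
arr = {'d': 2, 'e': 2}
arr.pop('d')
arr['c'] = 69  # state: {'e': 2, 'c': 69}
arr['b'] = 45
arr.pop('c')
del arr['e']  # {'b': 45}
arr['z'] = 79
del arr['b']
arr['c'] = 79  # {'z': 79, 'c': 79}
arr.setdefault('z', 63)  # 79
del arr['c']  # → {'z': 79}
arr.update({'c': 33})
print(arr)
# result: {'z': 79, 'c': 33}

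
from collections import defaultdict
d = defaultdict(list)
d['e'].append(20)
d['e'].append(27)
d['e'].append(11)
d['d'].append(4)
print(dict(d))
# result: {'e': [20, 27, 11], 'd': [4]}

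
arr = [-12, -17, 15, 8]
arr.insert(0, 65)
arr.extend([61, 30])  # [65, -12, -17, 15, 8, 61, 30]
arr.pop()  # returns 30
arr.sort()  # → [-17, -12, 8, 15, 61, 65]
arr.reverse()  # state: [65, 61, 15, 8, -12, -17]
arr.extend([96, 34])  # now [65, 61, 15, 8, -12, -17, 96, 34]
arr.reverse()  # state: [34, 96, -17, -12, 8, 15, 61, 65]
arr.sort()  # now [-17, -12, 8, 15, 34, 61, 65, 96]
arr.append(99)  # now [-17, -12, 8, 15, 34, 61, 65, 96, 99]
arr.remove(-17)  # [-12, 8, 15, 34, 61, 65, 96, 99]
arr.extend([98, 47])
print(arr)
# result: [-12, 8, 15, 34, 61, 65, 96, 99, 98, 47]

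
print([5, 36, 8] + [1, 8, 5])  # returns [5, 36, 8, 1, 8, 5]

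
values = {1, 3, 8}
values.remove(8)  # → {1, 3}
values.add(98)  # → {1, 3, 98}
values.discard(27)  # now {1, 3, 98}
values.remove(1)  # {3, 98}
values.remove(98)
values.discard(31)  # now {3}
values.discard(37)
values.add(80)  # {3, 80}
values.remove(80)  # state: {3}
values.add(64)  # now {3, 64}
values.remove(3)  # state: {64}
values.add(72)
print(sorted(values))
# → [64, 72]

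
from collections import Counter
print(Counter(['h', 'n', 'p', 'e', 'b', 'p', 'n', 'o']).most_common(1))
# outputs [('n', 2)]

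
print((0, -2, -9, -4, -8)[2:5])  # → (-9, -4, -8)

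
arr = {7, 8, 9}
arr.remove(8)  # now {7, 9}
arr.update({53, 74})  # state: {7, 9, 53, 74}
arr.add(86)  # {7, 9, 53, 74, 86}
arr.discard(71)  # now {7, 9, 53, 74, 86}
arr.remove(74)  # {7, 9, 53, 86}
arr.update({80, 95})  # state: {7, 9, 53, 80, 86, 95}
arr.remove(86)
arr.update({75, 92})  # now {7, 9, 53, 75, 80, 92, 95}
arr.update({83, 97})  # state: {7, 9, 53, 75, 80, 83, 92, 95, 97}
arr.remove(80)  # {7, 9, 53, 75, 83, 92, 95, 97}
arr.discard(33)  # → {7, 9, 53, 75, 83, 92, 95, 97}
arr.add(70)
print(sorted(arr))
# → [7, 9, 53, 70, 75, 83, 92, 95, 97]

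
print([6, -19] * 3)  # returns [6, -19, 6, -19, 6, -19]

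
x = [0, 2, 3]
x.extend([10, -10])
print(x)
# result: [0, 2, 3, 10, -10]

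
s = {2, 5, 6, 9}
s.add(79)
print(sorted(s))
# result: [2, 5, 6, 9, 79]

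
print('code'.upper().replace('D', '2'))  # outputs CO2E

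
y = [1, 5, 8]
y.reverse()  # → [8, 5, 1]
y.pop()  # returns 1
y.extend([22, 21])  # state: [8, 5, 22, 21]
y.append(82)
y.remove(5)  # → [8, 22, 21, 82]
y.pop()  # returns 82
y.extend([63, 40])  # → [8, 22, 21, 63, 40]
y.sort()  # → [8, 21, 22, 40, 63]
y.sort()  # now [8, 21, 22, 40, 63]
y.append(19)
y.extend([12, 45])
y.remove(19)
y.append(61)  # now [8, 21, 22, 40, 63, 12, 45, 61]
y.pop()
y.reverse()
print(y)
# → [45, 12, 63, 40, 22, 21, 8]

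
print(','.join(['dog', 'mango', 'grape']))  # dog,mango,grape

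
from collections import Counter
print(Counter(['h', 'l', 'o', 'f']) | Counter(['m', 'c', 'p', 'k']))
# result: Counter({'h': 1, 'l': 1, 'o': 1, 'f': 1, 'm': 1, 'c': 1, 'p': 1, 'k': 1})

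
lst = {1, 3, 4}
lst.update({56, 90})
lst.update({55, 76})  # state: {1, 3, 4, 55, 56, 76, 90}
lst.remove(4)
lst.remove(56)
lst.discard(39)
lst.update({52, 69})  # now {1, 3, 52, 55, 69, 76, 90}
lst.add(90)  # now {1, 3, 52, 55, 69, 76, 90}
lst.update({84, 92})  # {1, 3, 52, 55, 69, 76, 84, 90, 92}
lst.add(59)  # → {1, 3, 52, 55, 59, 69, 76, 84, 90, 92}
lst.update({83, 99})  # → {1, 3, 52, 55, 59, 69, 76, 83, 84, 90, 92, 99}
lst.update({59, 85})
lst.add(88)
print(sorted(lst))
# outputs [1, 3, 52, 55, 59, 69, 76, 83, 84, 85, 88, 90, 92, 99]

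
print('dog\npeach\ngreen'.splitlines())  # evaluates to ['dog', 'peach', 'green']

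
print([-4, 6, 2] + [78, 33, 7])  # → [-4, 6, 2, 78, 33, 7]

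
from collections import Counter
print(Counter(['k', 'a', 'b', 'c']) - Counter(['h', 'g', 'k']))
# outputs Counter({'a': 1, 'b': 1, 'c': 1})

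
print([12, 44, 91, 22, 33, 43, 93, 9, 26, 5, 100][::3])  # [12, 22, 93, 5]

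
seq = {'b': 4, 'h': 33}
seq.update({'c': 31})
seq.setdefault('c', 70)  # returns 31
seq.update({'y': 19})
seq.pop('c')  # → 31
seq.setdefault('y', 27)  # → 19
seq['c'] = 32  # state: {'b': 4, 'h': 33, 'y': 19, 'c': 32}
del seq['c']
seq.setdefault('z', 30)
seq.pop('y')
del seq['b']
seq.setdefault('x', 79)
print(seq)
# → {'h': 33, 'z': 30, 'x': 79}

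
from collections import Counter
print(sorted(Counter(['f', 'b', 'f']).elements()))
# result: ['b', 'f', 'f']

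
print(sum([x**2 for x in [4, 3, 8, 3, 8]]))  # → 162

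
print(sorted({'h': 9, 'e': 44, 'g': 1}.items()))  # [('e', 44), ('g', 1), ('h', 9)]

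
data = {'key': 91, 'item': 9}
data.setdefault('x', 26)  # 26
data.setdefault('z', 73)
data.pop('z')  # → 73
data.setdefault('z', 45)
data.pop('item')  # 9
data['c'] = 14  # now {'key': 91, 'x': 26, 'z': 45, 'c': 14}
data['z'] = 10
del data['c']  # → {'key': 91, 'x': 26, 'z': 10}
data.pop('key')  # 91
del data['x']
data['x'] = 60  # {'z': 10, 'x': 60}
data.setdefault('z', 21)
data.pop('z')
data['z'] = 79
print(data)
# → {'x': 60, 'z': 79}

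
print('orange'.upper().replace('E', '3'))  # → ORANG3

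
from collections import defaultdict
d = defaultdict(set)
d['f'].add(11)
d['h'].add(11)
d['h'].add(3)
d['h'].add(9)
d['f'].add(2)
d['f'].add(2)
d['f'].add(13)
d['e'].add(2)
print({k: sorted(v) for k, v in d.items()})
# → {'f': [2, 11, 13], 'h': [3, 9, 11], 'e': [2]}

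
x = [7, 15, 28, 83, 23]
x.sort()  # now [7, 15, 23, 28, 83]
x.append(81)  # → [7, 15, 23, 28, 83, 81]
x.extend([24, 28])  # [7, 15, 23, 28, 83, 81, 24, 28]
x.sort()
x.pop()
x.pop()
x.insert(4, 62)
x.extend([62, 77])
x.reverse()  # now [77, 62, 28, 28, 62, 24, 23, 15, 7]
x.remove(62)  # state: [77, 28, 28, 62, 24, 23, 15, 7]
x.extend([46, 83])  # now [77, 28, 28, 62, 24, 23, 15, 7, 46, 83]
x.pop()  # 83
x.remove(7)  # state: [77, 28, 28, 62, 24, 23, 15, 46]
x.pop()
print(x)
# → [77, 28, 28, 62, 24, 23, 15]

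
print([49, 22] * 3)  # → [49, 22, 49, 22, 49, 22]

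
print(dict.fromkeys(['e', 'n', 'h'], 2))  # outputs {'e': 2, 'n': 2, 'h': 2}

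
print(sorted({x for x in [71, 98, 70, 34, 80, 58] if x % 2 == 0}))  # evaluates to [34, 58, 70, 80, 98]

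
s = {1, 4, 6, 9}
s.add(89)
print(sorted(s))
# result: [1, 4, 6, 9, 89]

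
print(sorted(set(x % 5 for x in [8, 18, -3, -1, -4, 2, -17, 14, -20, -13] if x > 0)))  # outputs [2, 3, 4]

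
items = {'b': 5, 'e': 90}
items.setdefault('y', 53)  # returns 53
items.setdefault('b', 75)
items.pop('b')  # 5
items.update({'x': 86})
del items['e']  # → {'y': 53, 'x': 86}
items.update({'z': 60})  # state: {'y': 53, 'x': 86, 'z': 60}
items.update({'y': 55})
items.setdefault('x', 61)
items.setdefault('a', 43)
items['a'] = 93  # {'y': 55, 'x': 86, 'z': 60, 'a': 93}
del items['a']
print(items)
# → {'y': 55, 'x': 86, 'z': 60}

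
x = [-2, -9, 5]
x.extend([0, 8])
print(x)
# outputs [-2, -9, 5, 0, 8]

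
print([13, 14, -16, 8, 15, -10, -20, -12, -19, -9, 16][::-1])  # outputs [16, -9, -19, -12, -20, -10, 15, 8, -16, 14, 13]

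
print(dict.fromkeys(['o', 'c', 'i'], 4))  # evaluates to {'o': 4, 'c': 4, 'i': 4}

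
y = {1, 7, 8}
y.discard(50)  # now {1, 7, 8}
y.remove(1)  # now {7, 8}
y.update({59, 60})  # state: {7, 8, 59, 60}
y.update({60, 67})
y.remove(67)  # {7, 8, 59, 60}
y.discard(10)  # {7, 8, 59, 60}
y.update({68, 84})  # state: {7, 8, 59, 60, 68, 84}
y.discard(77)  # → {7, 8, 59, 60, 68, 84}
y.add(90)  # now {7, 8, 59, 60, 68, 84, 90}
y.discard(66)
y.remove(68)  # {7, 8, 59, 60, 84, 90}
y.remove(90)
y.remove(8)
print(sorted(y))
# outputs [7, 59, 60, 84]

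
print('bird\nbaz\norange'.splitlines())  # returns ['bird', 'baz', 'orange']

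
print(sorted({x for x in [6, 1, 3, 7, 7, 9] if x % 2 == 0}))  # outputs [6]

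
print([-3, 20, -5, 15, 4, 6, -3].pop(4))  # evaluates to 4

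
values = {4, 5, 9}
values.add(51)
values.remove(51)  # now {4, 5, 9}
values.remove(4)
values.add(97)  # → {5, 9, 97}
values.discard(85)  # {5, 9, 97}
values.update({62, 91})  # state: {5, 9, 62, 91, 97}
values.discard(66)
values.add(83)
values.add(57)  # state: {5, 9, 57, 62, 83, 91, 97}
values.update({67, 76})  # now {5, 9, 57, 62, 67, 76, 83, 91, 97}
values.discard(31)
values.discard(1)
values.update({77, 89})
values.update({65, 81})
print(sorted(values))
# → [5, 9, 57, 62, 65, 67, 76, 77, 81, 83, 89, 91, 97]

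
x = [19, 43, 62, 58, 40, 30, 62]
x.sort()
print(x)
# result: [19, 30, 40, 43, 58, 62, 62]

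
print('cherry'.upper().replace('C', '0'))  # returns 0HERRY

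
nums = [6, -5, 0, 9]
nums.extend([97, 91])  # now [6, -5, 0, 9, 97, 91]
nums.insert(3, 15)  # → [6, -5, 0, 15, 9, 97, 91]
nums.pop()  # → 91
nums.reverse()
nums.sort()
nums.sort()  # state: [-5, 0, 6, 9, 15, 97]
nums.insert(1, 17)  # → [-5, 17, 0, 6, 9, 15, 97]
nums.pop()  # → 97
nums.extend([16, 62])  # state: [-5, 17, 0, 6, 9, 15, 16, 62]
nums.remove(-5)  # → [17, 0, 6, 9, 15, 16, 62]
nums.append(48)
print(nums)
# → [17, 0, 6, 9, 15, 16, 62, 48]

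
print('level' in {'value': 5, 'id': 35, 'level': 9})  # True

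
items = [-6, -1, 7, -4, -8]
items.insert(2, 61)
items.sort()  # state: [-8, -6, -4, -1, 7, 61]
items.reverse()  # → [61, 7, -1, -4, -6, -8]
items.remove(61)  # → [7, -1, -4, -6, -8]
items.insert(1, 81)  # [7, 81, -1, -4, -6, -8]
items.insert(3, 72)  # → [7, 81, -1, 72, -4, -6, -8]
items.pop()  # -8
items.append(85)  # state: [7, 81, -1, 72, -4, -6, 85]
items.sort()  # [-6, -4, -1, 7, 72, 81, 85]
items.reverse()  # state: [85, 81, 72, 7, -1, -4, -6]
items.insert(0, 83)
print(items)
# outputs [83, 85, 81, 72, 7, -1, -4, -6]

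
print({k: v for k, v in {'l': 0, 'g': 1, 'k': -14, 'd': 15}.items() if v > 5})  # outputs {'d': 15}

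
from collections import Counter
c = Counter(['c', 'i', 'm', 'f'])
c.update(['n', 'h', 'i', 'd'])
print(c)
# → Counter({'i': 2, 'c': 1, 'm': 1, 'f': 1, 'n': 1, 'h': 1, 'd': 1})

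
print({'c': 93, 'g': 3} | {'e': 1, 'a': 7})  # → {'c': 93, 'g': 3, 'e': 1, 'a': 7}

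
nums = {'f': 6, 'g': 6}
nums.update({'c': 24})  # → {'f': 6, 'g': 6, 'c': 24}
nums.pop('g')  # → 6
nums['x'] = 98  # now {'f': 6, 'c': 24, 'x': 98}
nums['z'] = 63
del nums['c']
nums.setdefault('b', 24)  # 24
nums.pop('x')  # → 98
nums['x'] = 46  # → {'f': 6, 'z': 63, 'b': 24, 'x': 46}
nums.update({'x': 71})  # {'f': 6, 'z': 63, 'b': 24, 'x': 71}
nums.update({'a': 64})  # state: {'f': 6, 'z': 63, 'b': 24, 'x': 71, 'a': 64}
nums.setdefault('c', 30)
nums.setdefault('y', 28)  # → 28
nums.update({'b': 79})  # {'f': 6, 'z': 63, 'b': 79, 'x': 71, 'a': 64, 'c': 30, 'y': 28}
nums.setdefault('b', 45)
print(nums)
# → {'f': 6, 'z': 63, 'b': 79, 'x': 71, 'a': 64, 'c': 30, 'y': 28}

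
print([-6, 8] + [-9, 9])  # [-6, 8, -9, 9]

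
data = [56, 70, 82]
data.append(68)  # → [56, 70, 82, 68]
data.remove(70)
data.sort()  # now [56, 68, 82]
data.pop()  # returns 82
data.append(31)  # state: [56, 68, 31]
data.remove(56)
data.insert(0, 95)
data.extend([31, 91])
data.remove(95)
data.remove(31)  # [68, 31, 91]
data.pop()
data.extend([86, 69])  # [68, 31, 86, 69]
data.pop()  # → 69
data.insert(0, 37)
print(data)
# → [37, 68, 31, 86]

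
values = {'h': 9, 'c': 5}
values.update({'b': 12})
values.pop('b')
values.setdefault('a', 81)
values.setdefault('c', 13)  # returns 5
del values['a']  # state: {'h': 9, 'c': 5}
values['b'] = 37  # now {'h': 9, 'c': 5, 'b': 37}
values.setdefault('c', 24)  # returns 5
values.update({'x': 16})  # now {'h': 9, 'c': 5, 'b': 37, 'x': 16}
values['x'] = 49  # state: {'h': 9, 'c': 5, 'b': 37, 'x': 49}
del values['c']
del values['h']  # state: {'b': 37, 'x': 49}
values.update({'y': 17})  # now {'b': 37, 'x': 49, 'y': 17}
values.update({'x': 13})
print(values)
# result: {'b': 37, 'x': 13, 'y': 17}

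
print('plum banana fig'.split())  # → ['plum', 'banana', 'fig']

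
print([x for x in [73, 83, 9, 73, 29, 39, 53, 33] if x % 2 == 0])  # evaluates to []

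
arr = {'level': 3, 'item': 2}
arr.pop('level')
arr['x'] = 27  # {'item': 2, 'x': 27}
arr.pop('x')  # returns 27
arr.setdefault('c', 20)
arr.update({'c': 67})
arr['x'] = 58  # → {'item': 2, 'c': 67, 'x': 58}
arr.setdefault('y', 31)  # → 31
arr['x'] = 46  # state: {'item': 2, 'c': 67, 'x': 46, 'y': 31}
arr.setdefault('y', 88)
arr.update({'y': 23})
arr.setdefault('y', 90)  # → 23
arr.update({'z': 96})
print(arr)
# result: {'item': 2, 'c': 67, 'x': 46, 'y': 23, 'z': 96}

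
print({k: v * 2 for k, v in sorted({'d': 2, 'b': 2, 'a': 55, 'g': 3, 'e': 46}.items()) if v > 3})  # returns {'a': 110, 'e': 92}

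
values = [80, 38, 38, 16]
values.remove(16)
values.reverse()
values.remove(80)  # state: [38, 38]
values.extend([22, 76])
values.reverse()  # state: [76, 22, 38, 38]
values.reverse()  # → [38, 38, 22, 76]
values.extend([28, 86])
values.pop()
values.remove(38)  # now [38, 22, 76, 28]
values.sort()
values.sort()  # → [22, 28, 38, 76]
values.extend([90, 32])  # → [22, 28, 38, 76, 90, 32]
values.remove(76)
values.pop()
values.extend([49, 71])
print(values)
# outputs [22, 28, 38, 90, 49, 71]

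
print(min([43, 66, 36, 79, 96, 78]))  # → 36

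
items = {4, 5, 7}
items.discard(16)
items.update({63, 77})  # {4, 5, 7, 63, 77}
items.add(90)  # {4, 5, 7, 63, 77, 90}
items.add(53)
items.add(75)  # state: {4, 5, 7, 53, 63, 75, 77, 90}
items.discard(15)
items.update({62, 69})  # {4, 5, 7, 53, 62, 63, 69, 75, 77, 90}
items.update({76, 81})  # {4, 5, 7, 53, 62, 63, 69, 75, 76, 77, 81, 90}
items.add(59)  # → {4, 5, 7, 53, 59, 62, 63, 69, 75, 76, 77, 81, 90}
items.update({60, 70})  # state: {4, 5, 7, 53, 59, 60, 62, 63, 69, 70, 75, 76, 77, 81, 90}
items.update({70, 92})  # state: {4, 5, 7, 53, 59, 60, 62, 63, 69, 70, 75, 76, 77, 81, 90, 92}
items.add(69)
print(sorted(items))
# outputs [4, 5, 7, 53, 59, 60, 62, 63, 69, 70, 75, 76, 77, 81, 90, 92]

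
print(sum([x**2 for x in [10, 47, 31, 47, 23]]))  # 6008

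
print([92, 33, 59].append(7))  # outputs None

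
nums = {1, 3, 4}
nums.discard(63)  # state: {1, 3, 4}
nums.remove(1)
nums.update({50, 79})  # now {3, 4, 50, 79}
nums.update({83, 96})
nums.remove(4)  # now {3, 50, 79, 83, 96}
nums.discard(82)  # {3, 50, 79, 83, 96}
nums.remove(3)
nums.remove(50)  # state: {79, 83, 96}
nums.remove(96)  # {79, 83}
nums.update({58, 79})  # {58, 79, 83}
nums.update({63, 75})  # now {58, 63, 75, 79, 83}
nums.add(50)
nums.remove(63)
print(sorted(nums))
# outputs [50, 58, 75, 79, 83]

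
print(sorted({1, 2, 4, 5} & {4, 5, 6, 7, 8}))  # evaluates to [4, 5]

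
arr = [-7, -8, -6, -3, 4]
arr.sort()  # [-8, -7, -6, -3, 4]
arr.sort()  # [-8, -7, -6, -3, 4]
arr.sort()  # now [-8, -7, -6, -3, 4]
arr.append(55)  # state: [-8, -7, -6, -3, 4, 55]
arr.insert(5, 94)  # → [-8, -7, -6, -3, 4, 94, 55]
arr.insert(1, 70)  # [-8, 70, -7, -6, -3, 4, 94, 55]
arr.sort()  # [-8, -7, -6, -3, 4, 55, 70, 94]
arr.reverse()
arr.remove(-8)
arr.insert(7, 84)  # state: [94, 70, 55, 4, -3, -6, -7, 84]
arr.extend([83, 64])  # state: [94, 70, 55, 4, -3, -6, -7, 84, 83, 64]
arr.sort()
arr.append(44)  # [-7, -6, -3, 4, 55, 64, 70, 83, 84, 94, 44]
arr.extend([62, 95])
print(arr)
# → [-7, -6, -3, 4, 55, 64, 70, 83, 84, 94, 44, 62, 95]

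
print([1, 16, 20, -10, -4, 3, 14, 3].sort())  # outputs None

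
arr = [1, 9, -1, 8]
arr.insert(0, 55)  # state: [55, 1, 9, -1, 8]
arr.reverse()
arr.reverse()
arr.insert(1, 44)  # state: [55, 44, 1, 9, -1, 8]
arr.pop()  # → 8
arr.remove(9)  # [55, 44, 1, -1]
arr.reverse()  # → [-1, 1, 44, 55]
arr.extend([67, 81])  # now [-1, 1, 44, 55, 67, 81]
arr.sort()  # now [-1, 1, 44, 55, 67, 81]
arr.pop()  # 81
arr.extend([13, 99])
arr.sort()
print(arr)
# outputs [-1, 1, 13, 44, 55, 67, 99]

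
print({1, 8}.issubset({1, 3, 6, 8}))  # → True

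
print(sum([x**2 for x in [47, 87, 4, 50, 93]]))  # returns 20943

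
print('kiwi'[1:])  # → iwi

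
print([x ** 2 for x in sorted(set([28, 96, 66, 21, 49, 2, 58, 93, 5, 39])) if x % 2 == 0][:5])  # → [4, 784, 3364, 4356, 9216]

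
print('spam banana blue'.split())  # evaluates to ['spam', 'banana', 'blue']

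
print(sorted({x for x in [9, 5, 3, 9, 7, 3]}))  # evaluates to [3, 5, 7, 9]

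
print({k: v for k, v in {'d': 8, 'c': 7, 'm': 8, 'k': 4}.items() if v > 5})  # {'d': 8, 'c': 7, 'm': 8}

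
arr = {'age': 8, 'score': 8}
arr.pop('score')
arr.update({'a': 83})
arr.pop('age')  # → 8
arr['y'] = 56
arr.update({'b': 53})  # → {'a': 83, 'y': 56, 'b': 53}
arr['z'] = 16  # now {'a': 83, 'y': 56, 'b': 53, 'z': 16}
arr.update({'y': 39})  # {'a': 83, 'y': 39, 'b': 53, 'z': 16}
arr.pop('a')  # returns 83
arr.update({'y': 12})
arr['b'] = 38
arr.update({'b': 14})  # {'y': 12, 'b': 14, 'z': 16}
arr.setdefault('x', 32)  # 32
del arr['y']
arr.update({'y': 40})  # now {'b': 14, 'z': 16, 'x': 32, 'y': 40}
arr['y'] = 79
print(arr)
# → {'b': 14, 'z': 16, 'x': 32, 'y': 79}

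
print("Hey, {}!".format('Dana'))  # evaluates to Hey, Dana!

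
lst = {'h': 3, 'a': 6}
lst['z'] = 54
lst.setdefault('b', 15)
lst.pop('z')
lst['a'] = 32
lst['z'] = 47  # {'h': 3, 'a': 32, 'b': 15, 'z': 47}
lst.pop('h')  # 3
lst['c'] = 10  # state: {'a': 32, 'b': 15, 'z': 47, 'c': 10}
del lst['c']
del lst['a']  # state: {'b': 15, 'z': 47}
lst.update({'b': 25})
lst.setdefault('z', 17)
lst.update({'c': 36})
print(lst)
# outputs {'b': 25, 'z': 47, 'c': 36}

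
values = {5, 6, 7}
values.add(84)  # {5, 6, 7, 84}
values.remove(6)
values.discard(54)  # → {5, 7, 84}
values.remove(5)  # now {7, 84}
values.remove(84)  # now {7}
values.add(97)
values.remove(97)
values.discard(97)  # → {7}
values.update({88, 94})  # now {7, 88, 94}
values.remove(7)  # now {88, 94}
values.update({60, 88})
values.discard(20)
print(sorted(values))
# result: [60, 88, 94]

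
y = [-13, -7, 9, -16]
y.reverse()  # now [-16, 9, -7, -13]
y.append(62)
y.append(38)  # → [-16, 9, -7, -13, 62, 38]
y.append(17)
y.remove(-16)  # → [9, -7, -13, 62, 38, 17]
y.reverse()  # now [17, 38, 62, -13, -7, 9]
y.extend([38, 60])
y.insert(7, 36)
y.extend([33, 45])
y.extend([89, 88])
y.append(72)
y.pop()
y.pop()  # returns 88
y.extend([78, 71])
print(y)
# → [17, 38, 62, -13, -7, 9, 38, 36, 60, 33, 45, 89, 78, 71]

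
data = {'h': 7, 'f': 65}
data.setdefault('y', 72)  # 72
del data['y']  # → {'h': 7, 'f': 65}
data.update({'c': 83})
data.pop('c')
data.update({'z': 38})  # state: {'h': 7, 'f': 65, 'z': 38}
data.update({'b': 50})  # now {'h': 7, 'f': 65, 'z': 38, 'b': 50}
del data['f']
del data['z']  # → {'h': 7, 'b': 50}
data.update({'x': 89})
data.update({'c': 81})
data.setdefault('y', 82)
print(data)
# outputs {'h': 7, 'b': 50, 'x': 89, 'c': 81, 'y': 82}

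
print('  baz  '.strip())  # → baz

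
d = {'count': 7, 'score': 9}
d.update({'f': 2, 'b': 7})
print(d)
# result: {'count': 7, 'score': 9, 'f': 2, 'b': 7}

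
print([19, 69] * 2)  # [19, 69, 19, 69]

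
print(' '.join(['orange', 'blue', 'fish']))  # orange blue fish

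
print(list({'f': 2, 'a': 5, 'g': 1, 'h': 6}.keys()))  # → ['f', 'a', 'g', 'h']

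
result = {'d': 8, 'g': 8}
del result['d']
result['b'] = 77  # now {'g': 8, 'b': 77}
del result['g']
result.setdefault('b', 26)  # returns 77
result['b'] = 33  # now {'b': 33}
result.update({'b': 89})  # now {'b': 89}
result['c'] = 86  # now {'b': 89, 'c': 86}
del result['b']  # {'c': 86}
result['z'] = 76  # {'c': 86, 'z': 76}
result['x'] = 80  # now {'c': 86, 'z': 76, 'x': 80}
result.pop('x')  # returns 80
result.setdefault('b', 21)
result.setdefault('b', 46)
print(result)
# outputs {'c': 86, 'z': 76, 'b': 21}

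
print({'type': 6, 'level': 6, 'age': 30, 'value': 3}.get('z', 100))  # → 100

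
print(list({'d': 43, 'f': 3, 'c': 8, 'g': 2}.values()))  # [43, 3, 8, 2]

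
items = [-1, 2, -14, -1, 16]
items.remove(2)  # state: [-1, -14, -1, 16]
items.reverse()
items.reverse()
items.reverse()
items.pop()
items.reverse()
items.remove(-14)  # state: [-1, 16]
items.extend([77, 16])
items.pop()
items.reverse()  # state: [77, 16, -1]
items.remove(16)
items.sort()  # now [-1, 77]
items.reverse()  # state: [77, -1]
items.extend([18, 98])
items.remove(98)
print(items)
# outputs [77, -1, 18]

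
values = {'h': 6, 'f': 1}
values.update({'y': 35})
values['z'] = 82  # {'h': 6, 'f': 1, 'y': 35, 'z': 82}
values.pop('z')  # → 82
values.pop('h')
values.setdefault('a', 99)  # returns 99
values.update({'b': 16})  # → {'f': 1, 'y': 35, 'a': 99, 'b': 16}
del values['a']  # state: {'f': 1, 'y': 35, 'b': 16}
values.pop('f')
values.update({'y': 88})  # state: {'y': 88, 'b': 16}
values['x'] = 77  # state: {'y': 88, 'b': 16, 'x': 77}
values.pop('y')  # 88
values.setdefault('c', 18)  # 18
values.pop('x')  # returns 77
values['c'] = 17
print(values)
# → {'b': 16, 'c': 17}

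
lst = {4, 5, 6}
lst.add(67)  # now {4, 5, 6, 67}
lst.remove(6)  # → {4, 5, 67}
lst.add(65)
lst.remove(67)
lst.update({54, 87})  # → {4, 5, 54, 65, 87}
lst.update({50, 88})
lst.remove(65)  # {4, 5, 50, 54, 87, 88}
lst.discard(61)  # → {4, 5, 50, 54, 87, 88}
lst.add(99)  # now {4, 5, 50, 54, 87, 88, 99}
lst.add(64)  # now {4, 5, 50, 54, 64, 87, 88, 99}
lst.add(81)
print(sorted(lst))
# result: [4, 5, 50, 54, 64, 81, 87, 88, 99]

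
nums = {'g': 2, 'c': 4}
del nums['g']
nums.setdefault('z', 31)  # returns 31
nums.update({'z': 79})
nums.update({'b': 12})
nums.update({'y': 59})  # {'c': 4, 'z': 79, 'b': 12, 'y': 59}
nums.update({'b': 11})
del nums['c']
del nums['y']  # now {'z': 79, 'b': 11}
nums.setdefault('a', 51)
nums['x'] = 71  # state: {'z': 79, 'b': 11, 'a': 51, 'x': 71}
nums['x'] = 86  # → {'z': 79, 'b': 11, 'a': 51, 'x': 86}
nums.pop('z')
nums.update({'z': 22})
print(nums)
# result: {'b': 11, 'a': 51, 'x': 86, 'z': 22}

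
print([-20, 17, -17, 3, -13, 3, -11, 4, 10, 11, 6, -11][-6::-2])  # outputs [-11, -13, -17, -20]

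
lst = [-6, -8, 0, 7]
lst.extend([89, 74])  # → [-6, -8, 0, 7, 89, 74]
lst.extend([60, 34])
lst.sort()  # [-8, -6, 0, 7, 34, 60, 74, 89]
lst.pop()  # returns 89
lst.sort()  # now [-8, -6, 0, 7, 34, 60, 74]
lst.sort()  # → [-8, -6, 0, 7, 34, 60, 74]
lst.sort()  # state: [-8, -6, 0, 7, 34, 60, 74]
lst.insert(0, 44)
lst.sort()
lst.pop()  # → 74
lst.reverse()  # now [60, 44, 34, 7, 0, -6, -8]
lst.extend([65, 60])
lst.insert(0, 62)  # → [62, 60, 44, 34, 7, 0, -6, -8, 65, 60]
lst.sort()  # [-8, -6, 0, 7, 34, 44, 60, 60, 62, 65]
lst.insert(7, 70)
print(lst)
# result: [-8, -6, 0, 7, 34, 44, 60, 70, 60, 62, 65]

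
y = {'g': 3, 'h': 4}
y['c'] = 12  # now {'g': 3, 'h': 4, 'c': 12}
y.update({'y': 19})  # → {'g': 3, 'h': 4, 'c': 12, 'y': 19}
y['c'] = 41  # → {'g': 3, 'h': 4, 'c': 41, 'y': 19}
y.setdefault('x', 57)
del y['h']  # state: {'g': 3, 'c': 41, 'y': 19, 'x': 57}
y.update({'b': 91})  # {'g': 3, 'c': 41, 'y': 19, 'x': 57, 'b': 91}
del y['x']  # {'g': 3, 'c': 41, 'y': 19, 'b': 91}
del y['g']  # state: {'c': 41, 'y': 19, 'b': 91}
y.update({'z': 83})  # {'c': 41, 'y': 19, 'b': 91, 'z': 83}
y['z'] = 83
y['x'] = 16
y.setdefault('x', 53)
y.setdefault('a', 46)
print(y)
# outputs {'c': 41, 'y': 19, 'b': 91, 'z': 83, 'x': 16, 'a': 46}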